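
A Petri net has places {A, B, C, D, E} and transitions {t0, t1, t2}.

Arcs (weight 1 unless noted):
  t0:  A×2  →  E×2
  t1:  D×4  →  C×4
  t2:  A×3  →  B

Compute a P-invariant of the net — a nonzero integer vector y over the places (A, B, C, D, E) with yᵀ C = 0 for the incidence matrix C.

Incidence matrix C (rows=places, cols=transitions):
       t0   t1   t2
    A  -2    0   -3
    B   0    0    1
    C   0    4    0
    D   0   -4    0
    E   2    0    0

Candidate y = [0, 0, 1, 1, 0]; check y·C column-wise:
  col t0: 0·-2 + 1·0 + 1·0 + 0·2 = 0
  col t1: 1·4 + 1·-4 = 0
  col t2: 0·-3 + 0·1 + 1·0 + 1·0 = 0

y = (A:0, B:0, C:1, D:1, E:0)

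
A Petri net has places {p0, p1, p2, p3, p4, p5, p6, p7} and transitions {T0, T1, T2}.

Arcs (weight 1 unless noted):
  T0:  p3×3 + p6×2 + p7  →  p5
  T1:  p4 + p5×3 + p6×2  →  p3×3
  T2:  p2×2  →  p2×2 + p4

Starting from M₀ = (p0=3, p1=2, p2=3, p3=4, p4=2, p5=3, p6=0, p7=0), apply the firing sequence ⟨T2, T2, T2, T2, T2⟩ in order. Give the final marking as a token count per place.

step 1: fire T2:  (p0=3, p1=2, p2=3, p3=4, p4=2, p5=3, p6=0, p7=0) → (p0=3, p1=2, p2=3, p3=4, p4=3, p5=3, p6=0, p7=0)
step 2: fire T2:  (p0=3, p1=2, p2=3, p3=4, p4=3, p5=3, p6=0, p7=0) → (p0=3, p1=2, p2=3, p3=4, p4=4, p5=3, p6=0, p7=0)
step 3: fire T2:  (p0=3, p1=2, p2=3, p3=4, p4=4, p5=3, p6=0, p7=0) → (p0=3, p1=2, p2=3, p3=4, p4=5, p5=3, p6=0, p7=0)
step 4: fire T2:  (p0=3, p1=2, p2=3, p3=4, p4=5, p5=3, p6=0, p7=0) → (p0=3, p1=2, p2=3, p3=4, p4=6, p5=3, p6=0, p7=0)
step 5: fire T2:  (p0=3, p1=2, p2=3, p3=4, p4=6, p5=3, p6=0, p7=0) → (p0=3, p1=2, p2=3, p3=4, p4=7, p5=3, p6=0, p7=0)

(p0=3, p1=2, p2=3, p3=4, p4=7, p5=3, p6=0, p7=0)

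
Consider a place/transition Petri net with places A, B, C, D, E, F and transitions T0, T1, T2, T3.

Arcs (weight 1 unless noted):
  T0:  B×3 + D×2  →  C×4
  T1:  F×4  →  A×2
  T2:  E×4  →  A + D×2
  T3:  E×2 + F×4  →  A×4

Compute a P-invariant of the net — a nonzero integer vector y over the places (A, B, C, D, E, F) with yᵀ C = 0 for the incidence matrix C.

Incidence matrix C (rows=places, cols=transitions):
       T0   T1   T2   T3
    A   0    2    1    4
    B  -3    0    0    0
    C   4    0    0    0
    D  -2    0    2    0
    E   0    0   -4   -2
    F   0   -4    0   -4

Candidate y = [0, 4, 3, 0, 0, 0]; check y·C column-wise:
  col T0: 4·-3 + 3·4 + 0·-2 = 0
  col T1: 0·2 + 4·0 + 3·0 + 0·-4 = 0
  col T2: 0·1 + 4·0 + 3·0 + 0·2 + 0·-4 = 0
  col T3: 0·4 + 4·0 + 3·0 + 0·-2 + 0·-4 = 0

y = (A:0, B:4, C:3, D:0, E:0, F:0)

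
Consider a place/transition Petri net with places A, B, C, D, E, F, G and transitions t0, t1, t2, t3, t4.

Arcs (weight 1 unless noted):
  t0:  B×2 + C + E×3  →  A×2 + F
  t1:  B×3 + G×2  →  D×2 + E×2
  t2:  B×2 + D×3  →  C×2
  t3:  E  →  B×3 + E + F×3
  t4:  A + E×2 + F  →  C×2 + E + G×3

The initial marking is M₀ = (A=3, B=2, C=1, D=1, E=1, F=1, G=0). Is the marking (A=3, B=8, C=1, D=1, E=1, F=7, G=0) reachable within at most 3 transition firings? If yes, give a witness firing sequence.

step 1: fire t3:  (A=3, B=2, C=1, D=1, E=1, F=1, G=0) → (A=3, B=5, C=1, D=1, E=1, F=4, G=0)
step 2: fire t3:  (A=3, B=5, C=1, D=1, E=1, F=4, G=0) → (A=3, B=8, C=1, D=1, E=1, F=7, G=0)

YES — reachable via ⟨t3, t3⟩ (2 firings)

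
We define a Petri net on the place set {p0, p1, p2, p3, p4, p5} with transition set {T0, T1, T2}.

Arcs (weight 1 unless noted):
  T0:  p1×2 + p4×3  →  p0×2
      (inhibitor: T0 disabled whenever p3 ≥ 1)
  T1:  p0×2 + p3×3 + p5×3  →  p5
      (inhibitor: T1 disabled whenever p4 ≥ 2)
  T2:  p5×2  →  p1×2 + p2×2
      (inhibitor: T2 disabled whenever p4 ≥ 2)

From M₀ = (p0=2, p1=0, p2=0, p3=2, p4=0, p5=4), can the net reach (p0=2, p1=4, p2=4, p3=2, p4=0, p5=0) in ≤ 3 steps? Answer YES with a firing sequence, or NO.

YES — reachable via ⟨T2, T2⟩ (2 firings)

step 1: fire T2:  (p0=2, p1=0, p2=0, p3=2, p4=0, p5=4) → (p0=2, p1=2, p2=2, p3=2, p4=0, p5=2)
step 2: fire T2:  (p0=2, p1=2, p2=2, p3=2, p4=0, p5=2) → (p0=2, p1=4, p2=4, p3=2, p4=0, p5=0)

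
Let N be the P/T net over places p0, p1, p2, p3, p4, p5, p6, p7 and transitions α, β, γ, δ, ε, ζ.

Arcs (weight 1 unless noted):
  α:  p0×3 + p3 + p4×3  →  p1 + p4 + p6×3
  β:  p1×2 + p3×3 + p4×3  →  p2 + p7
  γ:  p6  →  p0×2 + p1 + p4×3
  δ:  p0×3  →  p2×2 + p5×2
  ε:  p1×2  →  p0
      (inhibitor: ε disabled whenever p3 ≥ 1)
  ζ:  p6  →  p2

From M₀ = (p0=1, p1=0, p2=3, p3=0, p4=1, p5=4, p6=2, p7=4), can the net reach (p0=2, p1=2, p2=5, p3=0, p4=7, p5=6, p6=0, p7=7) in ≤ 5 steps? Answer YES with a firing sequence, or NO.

depth 0: 1 marking
depth 1: 3 markings reached so far
depth 2: 7 markings reached so far
depth 3: 10 markings reached so far
depth 4: 11 markings reached so far
depth 5: 12 markings reached so far
target is not among the 12 markings reachable within 5 steps

NO — not reachable within 5 firings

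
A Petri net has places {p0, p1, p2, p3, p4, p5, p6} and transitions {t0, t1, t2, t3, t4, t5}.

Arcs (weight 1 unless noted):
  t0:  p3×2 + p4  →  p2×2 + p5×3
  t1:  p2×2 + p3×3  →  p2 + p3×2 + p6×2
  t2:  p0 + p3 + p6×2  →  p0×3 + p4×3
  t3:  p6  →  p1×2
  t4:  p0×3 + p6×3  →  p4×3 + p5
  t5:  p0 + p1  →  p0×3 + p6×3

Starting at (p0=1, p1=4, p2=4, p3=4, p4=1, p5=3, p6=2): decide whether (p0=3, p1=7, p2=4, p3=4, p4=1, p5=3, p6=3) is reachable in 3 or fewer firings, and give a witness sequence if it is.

step 1: fire t3:  (p0=1, p1=4, p2=4, p3=4, p4=1, p5=3, p6=2) → (p0=1, p1=6, p2=4, p3=4, p4=1, p5=3, p6=1)
step 2: fire t3:  (p0=1, p1=6, p2=4, p3=4, p4=1, p5=3, p6=1) → (p0=1, p1=8, p2=4, p3=4, p4=1, p5=3, p6=0)
step 3: fire t5:  (p0=1, p1=8, p2=4, p3=4, p4=1, p5=3, p6=0) → (p0=3, p1=7, p2=4, p3=4, p4=1, p5=3, p6=3)

YES — reachable via ⟨t3, t3, t5⟩ (3 firings)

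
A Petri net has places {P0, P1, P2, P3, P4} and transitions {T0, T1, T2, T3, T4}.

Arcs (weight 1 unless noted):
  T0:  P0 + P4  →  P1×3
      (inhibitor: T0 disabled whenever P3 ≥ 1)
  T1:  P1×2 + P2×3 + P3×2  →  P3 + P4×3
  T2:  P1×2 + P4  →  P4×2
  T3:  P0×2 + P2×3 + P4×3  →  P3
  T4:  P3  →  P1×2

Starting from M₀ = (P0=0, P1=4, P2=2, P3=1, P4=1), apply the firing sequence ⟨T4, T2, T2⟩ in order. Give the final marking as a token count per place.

(P0=0, P1=2, P2=2, P3=0, P4=3)

step 1: fire T4:  (P0=0, P1=4, P2=2, P3=1, P4=1) → (P0=0, P1=6, P2=2, P3=0, P4=1)
step 2: fire T2:  (P0=0, P1=6, P2=2, P3=0, P4=1) → (P0=0, P1=4, P2=2, P3=0, P4=2)
step 3: fire T2:  (P0=0, P1=4, P2=2, P3=0, P4=2) → (P0=0, P1=2, P2=2, P3=0, P4=3)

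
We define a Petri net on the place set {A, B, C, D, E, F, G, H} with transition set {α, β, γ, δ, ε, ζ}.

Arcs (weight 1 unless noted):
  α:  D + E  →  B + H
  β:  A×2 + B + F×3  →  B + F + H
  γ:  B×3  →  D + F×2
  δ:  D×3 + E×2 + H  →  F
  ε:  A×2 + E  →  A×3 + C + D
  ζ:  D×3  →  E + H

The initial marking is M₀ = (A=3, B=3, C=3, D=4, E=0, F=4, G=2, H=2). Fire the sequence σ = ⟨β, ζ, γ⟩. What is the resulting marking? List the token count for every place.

(A=1, B=0, C=3, D=2, E=1, F=4, G=2, H=4)

step 1: fire β:  (A=3, B=3, C=3, D=4, E=0, F=4, G=2, H=2) → (A=1, B=3, C=3, D=4, E=0, F=2, G=2, H=3)
step 2: fire ζ:  (A=1, B=3, C=3, D=4, E=0, F=2, G=2, H=3) → (A=1, B=3, C=3, D=1, E=1, F=2, G=2, H=4)
step 3: fire γ:  (A=1, B=3, C=3, D=1, E=1, F=2, G=2, H=4) → (A=1, B=0, C=3, D=2, E=1, F=4, G=2, H=4)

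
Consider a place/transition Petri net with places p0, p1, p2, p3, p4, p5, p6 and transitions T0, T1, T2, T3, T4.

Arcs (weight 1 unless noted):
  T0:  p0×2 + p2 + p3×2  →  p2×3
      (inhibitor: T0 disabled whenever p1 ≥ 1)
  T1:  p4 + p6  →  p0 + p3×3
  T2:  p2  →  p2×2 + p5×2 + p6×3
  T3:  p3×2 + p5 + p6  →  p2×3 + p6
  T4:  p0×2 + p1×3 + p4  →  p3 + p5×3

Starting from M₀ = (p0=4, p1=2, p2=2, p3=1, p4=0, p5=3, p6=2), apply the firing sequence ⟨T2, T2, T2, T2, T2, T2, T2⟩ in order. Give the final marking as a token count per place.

(p0=4, p1=2, p2=9, p3=1, p4=0, p5=17, p6=23)

step 1: fire T2:  (p0=4, p1=2, p2=2, p3=1, p4=0, p5=3, p6=2) → (p0=4, p1=2, p2=3, p3=1, p4=0, p5=5, p6=5)
step 2: fire T2:  (p0=4, p1=2, p2=3, p3=1, p4=0, p5=5, p6=5) → (p0=4, p1=2, p2=4, p3=1, p4=0, p5=7, p6=8)
step 3: fire T2:  (p0=4, p1=2, p2=4, p3=1, p4=0, p5=7, p6=8) → (p0=4, p1=2, p2=5, p3=1, p4=0, p5=9, p6=11)
step 4: fire T2:  (p0=4, p1=2, p2=5, p3=1, p4=0, p5=9, p6=11) → (p0=4, p1=2, p2=6, p3=1, p4=0, p5=11, p6=14)
step 5: fire T2:  (p0=4, p1=2, p2=6, p3=1, p4=0, p5=11, p6=14) → (p0=4, p1=2, p2=7, p3=1, p4=0, p5=13, p6=17)
step 6: fire T2:  (p0=4, p1=2, p2=7, p3=1, p4=0, p5=13, p6=17) → (p0=4, p1=2, p2=8, p3=1, p4=0, p5=15, p6=20)
step 7: fire T2:  (p0=4, p1=2, p2=8, p3=1, p4=0, p5=15, p6=20) → (p0=4, p1=2, p2=9, p3=1, p4=0, p5=17, p6=23)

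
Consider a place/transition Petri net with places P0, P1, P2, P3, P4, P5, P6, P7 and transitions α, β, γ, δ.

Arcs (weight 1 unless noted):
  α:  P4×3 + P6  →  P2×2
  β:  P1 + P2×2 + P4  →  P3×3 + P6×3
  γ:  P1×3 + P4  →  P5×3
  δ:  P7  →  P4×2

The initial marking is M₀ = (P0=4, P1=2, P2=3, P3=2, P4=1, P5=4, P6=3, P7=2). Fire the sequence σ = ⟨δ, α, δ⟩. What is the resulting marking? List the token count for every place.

(P0=4, P1=2, P2=5, P3=2, P4=2, P5=4, P6=2, P7=0)

step 1: fire δ:  (P0=4, P1=2, P2=3, P3=2, P4=1, P5=4, P6=3, P7=2) → (P0=4, P1=2, P2=3, P3=2, P4=3, P5=4, P6=3, P7=1)
step 2: fire α:  (P0=4, P1=2, P2=3, P3=2, P4=3, P5=4, P6=3, P7=1) → (P0=4, P1=2, P2=5, P3=2, P4=0, P5=4, P6=2, P7=1)
step 3: fire δ:  (P0=4, P1=2, P2=5, P3=2, P4=0, P5=4, P6=2, P7=1) → (P0=4, P1=2, P2=5, P3=2, P4=2, P5=4, P6=2, P7=0)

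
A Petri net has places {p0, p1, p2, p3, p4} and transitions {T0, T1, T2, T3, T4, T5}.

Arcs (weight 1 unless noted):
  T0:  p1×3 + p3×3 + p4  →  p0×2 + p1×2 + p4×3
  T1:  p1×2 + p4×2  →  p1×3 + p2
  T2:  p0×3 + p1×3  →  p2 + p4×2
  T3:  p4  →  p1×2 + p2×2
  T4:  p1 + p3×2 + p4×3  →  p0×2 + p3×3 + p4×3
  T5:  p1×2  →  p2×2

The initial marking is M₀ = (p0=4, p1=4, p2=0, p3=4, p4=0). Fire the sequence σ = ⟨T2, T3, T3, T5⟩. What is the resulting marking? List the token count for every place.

step 1: fire T2:  (p0=4, p1=4, p2=0, p3=4, p4=0) → (p0=1, p1=1, p2=1, p3=4, p4=2)
step 2: fire T3:  (p0=1, p1=1, p2=1, p3=4, p4=2) → (p0=1, p1=3, p2=3, p3=4, p4=1)
step 3: fire T3:  (p0=1, p1=3, p2=3, p3=4, p4=1) → (p0=1, p1=5, p2=5, p3=4, p4=0)
step 4: fire T5:  (p0=1, p1=5, p2=5, p3=4, p4=0) → (p0=1, p1=3, p2=7, p3=4, p4=0)

(p0=1, p1=3, p2=7, p3=4, p4=0)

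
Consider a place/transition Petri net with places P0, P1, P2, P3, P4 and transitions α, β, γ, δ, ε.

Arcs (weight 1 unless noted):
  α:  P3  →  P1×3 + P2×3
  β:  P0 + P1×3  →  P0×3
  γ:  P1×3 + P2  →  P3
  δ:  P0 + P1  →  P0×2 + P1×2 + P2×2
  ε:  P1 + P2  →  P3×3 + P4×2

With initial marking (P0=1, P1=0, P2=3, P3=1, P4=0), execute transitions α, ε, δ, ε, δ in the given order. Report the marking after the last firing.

step 1: fire α:  (P0=1, P1=0, P2=3, P3=1, P4=0) → (P0=1, P1=3, P2=6, P3=0, P4=0)
step 2: fire ε:  (P0=1, P1=3, P2=6, P3=0, P4=0) → (P0=1, P1=2, P2=5, P3=3, P4=2)
step 3: fire δ:  (P0=1, P1=2, P2=5, P3=3, P4=2) → (P0=2, P1=3, P2=7, P3=3, P4=2)
step 4: fire ε:  (P0=2, P1=3, P2=7, P3=3, P4=2) → (P0=2, P1=2, P2=6, P3=6, P4=4)
step 5: fire δ:  (P0=2, P1=2, P2=6, P3=6, P4=4) → (P0=3, P1=3, P2=8, P3=6, P4=4)

(P0=3, P1=3, P2=8, P3=6, P4=4)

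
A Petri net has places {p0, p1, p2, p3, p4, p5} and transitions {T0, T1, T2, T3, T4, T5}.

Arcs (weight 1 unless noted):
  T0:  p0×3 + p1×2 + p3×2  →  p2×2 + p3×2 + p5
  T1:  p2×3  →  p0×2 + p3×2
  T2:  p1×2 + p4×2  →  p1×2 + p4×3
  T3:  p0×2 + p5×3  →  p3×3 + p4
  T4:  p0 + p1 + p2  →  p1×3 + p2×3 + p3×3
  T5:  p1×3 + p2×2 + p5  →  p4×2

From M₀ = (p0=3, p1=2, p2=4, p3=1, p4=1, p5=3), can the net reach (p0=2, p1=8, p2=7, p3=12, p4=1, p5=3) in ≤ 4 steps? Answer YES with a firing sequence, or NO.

YES — reachable via ⟨T1, T4, T4, T4⟩ (4 firings)

step 1: fire T1:  (p0=3, p1=2, p2=4, p3=1, p4=1, p5=3) → (p0=5, p1=2, p2=1, p3=3, p4=1, p5=3)
step 2: fire T4:  (p0=5, p1=2, p2=1, p3=3, p4=1, p5=3) → (p0=4, p1=4, p2=3, p3=6, p4=1, p5=3)
step 3: fire T4:  (p0=4, p1=4, p2=3, p3=6, p4=1, p5=3) → (p0=3, p1=6, p2=5, p3=9, p4=1, p5=3)
step 4: fire T4:  (p0=3, p1=6, p2=5, p3=9, p4=1, p5=3) → (p0=2, p1=8, p2=7, p3=12, p4=1, p5=3)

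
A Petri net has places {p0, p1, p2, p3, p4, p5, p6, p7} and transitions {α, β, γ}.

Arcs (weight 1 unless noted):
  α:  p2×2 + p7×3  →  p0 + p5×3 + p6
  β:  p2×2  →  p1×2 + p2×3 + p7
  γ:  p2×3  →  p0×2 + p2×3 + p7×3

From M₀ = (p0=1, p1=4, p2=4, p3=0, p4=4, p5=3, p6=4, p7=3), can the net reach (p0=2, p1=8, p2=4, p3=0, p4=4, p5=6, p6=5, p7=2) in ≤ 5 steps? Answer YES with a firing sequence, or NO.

step 1: fire α:  (p0=1, p1=4, p2=4, p3=0, p4=4, p5=3, p6=4, p7=3) → (p0=2, p1=4, p2=2, p3=0, p4=4, p5=6, p6=5, p7=0)
step 2: fire β:  (p0=2, p1=4, p2=2, p3=0, p4=4, p5=6, p6=5, p7=0) → (p0=2, p1=6, p2=3, p3=0, p4=4, p5=6, p6=5, p7=1)
step 3: fire β:  (p0=2, p1=6, p2=3, p3=0, p4=4, p5=6, p6=5, p7=1) → (p0=2, p1=8, p2=4, p3=0, p4=4, p5=6, p6=5, p7=2)

YES — reachable via ⟨α, β, β⟩ (3 firings)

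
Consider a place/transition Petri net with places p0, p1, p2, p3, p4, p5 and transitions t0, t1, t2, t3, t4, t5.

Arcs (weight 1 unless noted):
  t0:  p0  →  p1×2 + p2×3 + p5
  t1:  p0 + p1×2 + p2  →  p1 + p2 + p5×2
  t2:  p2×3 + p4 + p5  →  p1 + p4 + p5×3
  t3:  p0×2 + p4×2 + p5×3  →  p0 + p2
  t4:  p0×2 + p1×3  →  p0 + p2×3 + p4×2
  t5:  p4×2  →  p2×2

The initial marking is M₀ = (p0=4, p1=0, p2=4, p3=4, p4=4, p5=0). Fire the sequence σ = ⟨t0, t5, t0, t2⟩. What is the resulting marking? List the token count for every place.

(p0=2, p1=5, p2=9, p3=4, p4=2, p5=4)

step 1: fire t0:  (p0=4, p1=0, p2=4, p3=4, p4=4, p5=0) → (p0=3, p1=2, p2=7, p3=4, p4=4, p5=1)
step 2: fire t5:  (p0=3, p1=2, p2=7, p3=4, p4=4, p5=1) → (p0=3, p1=2, p2=9, p3=4, p4=2, p5=1)
step 3: fire t0:  (p0=3, p1=2, p2=9, p3=4, p4=2, p5=1) → (p0=2, p1=4, p2=12, p3=4, p4=2, p5=2)
step 4: fire t2:  (p0=2, p1=4, p2=12, p3=4, p4=2, p5=2) → (p0=2, p1=5, p2=9, p3=4, p4=2, p5=4)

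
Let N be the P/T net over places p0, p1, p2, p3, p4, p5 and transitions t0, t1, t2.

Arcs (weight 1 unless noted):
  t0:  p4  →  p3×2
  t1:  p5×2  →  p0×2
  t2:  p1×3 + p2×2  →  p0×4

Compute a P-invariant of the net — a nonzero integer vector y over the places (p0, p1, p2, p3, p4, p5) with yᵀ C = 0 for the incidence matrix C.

y = (p0:0, p1:2, p2:-3, p3:0, p4:0, p5:0)

Incidence matrix C (rows=places, cols=transitions):
       t0   t1   t2
   p0   0    2    4
   p1   0    0   -3
   p2   0    0   -2
   p3   2    0    0
   p4  -1    0    0
   p5   0   -2    0

Candidate y = [0, 2, -3, 0, 0, 0]; check y·C column-wise:
  col t0: 2·0 + -3·0 + 0·2 + 0·-1 = 0
  col t1: 0·2 + 2·0 + -3·0 + 0·-2 = 0
  col t2: 0·4 + 2·-3 + -3·-2 = 0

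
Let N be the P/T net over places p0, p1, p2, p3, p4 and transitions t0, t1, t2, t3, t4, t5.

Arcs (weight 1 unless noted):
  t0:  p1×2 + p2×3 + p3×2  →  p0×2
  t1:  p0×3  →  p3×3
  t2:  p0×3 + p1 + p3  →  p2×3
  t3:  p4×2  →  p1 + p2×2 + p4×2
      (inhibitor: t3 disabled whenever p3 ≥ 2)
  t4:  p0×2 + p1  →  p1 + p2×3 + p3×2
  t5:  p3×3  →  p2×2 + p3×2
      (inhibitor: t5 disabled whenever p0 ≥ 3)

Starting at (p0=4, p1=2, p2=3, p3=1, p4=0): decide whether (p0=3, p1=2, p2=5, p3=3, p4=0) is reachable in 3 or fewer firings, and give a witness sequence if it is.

depth 0: 1 marking
depth 1: 4 markings reached so far
depth 2: 9 markings reached so far
depth 3: 16 markings reached so far
target is not among the 16 markings reachable within 3 steps

NO — not reachable within 3 firings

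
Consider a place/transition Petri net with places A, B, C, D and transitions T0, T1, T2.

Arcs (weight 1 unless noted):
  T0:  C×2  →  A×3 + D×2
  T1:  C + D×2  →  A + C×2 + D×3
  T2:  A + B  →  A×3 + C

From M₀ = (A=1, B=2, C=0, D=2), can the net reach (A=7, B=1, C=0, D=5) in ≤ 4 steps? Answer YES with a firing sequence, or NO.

step 1: fire T2:  (A=1, B=2, C=0, D=2) → (A=3, B=1, C=1, D=2)
step 2: fire T1:  (A=3, B=1, C=1, D=2) → (A=4, B=1, C=2, D=3)
step 3: fire T0:  (A=4, B=1, C=2, D=3) → (A=7, B=1, C=0, D=5)

YES — reachable via ⟨T2, T1, T0⟩ (3 firings)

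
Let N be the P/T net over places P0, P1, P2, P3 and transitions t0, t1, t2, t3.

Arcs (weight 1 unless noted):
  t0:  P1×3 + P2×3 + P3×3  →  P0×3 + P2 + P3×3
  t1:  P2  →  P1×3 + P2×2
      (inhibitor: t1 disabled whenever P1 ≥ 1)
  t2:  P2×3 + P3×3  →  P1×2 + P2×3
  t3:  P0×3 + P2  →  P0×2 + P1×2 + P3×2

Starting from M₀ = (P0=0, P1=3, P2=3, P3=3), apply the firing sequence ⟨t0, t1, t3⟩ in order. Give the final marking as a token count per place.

step 1: fire t0:  (P0=0, P1=3, P2=3, P3=3) → (P0=3, P1=0, P2=1, P3=3)
step 2: fire t1:  (P0=3, P1=0, P2=1, P3=3) → (P0=3, P1=3, P2=2, P3=3)
step 3: fire t3:  (P0=3, P1=3, P2=2, P3=3) → (P0=2, P1=5, P2=1, P3=5)

(P0=2, P1=5, P2=1, P3=5)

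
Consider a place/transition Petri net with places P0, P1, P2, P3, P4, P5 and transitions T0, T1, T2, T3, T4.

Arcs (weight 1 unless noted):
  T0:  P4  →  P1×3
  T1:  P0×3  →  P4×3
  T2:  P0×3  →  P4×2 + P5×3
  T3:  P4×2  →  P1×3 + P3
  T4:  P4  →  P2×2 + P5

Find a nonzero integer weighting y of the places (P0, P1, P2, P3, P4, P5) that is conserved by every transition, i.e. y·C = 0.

y = (P0:3, P1:1, P2:1, P3:3, P4:3, P5:1)

Incidence matrix C (rows=places, cols=transitions):
       T0   T1   T2   T3   T4
   P0   0   -3   -3    0    0
   P1   3    0    0    3    0
   P2   0    0    0    0    2
   P3   0    0    0    1    0
   P4  -1    3    2   -2   -1
   P5   0    0    3    0    1

Candidate y = [3, 1, 1, 3, 3, 1]; check y·C column-wise:
  col T0: 3·0 + 1·3 + 1·0 + 3·0 + 3·-1 + 1·0 = 0
  col T1: 3·-3 + 1·0 + 1·0 + 3·0 + 3·3 + 1·0 = 0
  col T2: 3·-3 + 1·0 + 1·0 + 3·0 + 3·2 + 1·3 = 0
  col T3: 3·0 + 1·3 + 1·0 + 3·1 + 3·-2 + 1·0 = 0
  col T4: 3·0 + 1·0 + 1·2 + 3·0 + 3·-1 + 1·1 = 0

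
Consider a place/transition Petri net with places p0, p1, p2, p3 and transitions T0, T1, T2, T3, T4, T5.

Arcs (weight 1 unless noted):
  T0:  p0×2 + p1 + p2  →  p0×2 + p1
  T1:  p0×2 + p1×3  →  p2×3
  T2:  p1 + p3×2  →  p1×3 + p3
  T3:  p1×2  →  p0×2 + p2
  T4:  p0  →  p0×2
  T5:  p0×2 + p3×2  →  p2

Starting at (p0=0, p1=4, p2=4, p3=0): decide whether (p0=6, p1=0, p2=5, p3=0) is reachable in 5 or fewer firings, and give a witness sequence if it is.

step 1: fire T3:  (p0=0, p1=4, p2=4, p3=0) → (p0=2, p1=2, p2=5, p3=0)
step 2: fire T0:  (p0=2, p1=2, p2=5, p3=0) → (p0=2, p1=2, p2=4, p3=0)
step 3: fire T3:  (p0=2, p1=2, p2=4, p3=0) → (p0=4, p1=0, p2=5, p3=0)
step 4: fire T4:  (p0=4, p1=0, p2=5, p3=0) → (p0=5, p1=0, p2=5, p3=0)
step 5: fire T4:  (p0=5, p1=0, p2=5, p3=0) → (p0=6, p1=0, p2=5, p3=0)

YES — reachable via ⟨T3, T0, T3, T4, T4⟩ (5 firings)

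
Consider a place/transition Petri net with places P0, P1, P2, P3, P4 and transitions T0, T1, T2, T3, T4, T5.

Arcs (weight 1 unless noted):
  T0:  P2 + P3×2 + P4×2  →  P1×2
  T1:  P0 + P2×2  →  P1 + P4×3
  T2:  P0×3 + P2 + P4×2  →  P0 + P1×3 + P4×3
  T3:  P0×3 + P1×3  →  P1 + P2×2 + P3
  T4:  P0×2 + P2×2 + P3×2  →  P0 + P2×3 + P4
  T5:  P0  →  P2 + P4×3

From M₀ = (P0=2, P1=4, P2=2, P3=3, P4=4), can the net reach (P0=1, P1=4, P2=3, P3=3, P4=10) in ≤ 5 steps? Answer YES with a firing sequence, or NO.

NO — not reachable within 5 firings

depth 0: 1 marking
depth 1: 5 markings reached so far
depth 2: 10 markings reached so far
depth 3: 12 markings reached so far
depth 4: 12 markings reached so far
(frontier empty at depth 4; search complete)
target is not among the 12 markings reachable within 5 steps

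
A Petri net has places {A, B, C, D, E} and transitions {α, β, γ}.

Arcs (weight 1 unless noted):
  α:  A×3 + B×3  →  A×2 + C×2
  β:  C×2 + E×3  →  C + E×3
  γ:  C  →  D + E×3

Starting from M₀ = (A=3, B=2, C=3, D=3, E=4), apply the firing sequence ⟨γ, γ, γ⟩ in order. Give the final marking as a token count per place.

step 1: fire γ:  (A=3, B=2, C=3, D=3, E=4) → (A=3, B=2, C=2, D=4, E=7)
step 2: fire γ:  (A=3, B=2, C=2, D=4, E=7) → (A=3, B=2, C=1, D=5, E=10)
step 3: fire γ:  (A=3, B=2, C=1, D=5, E=10) → (A=3, B=2, C=0, D=6, E=13)

(A=3, B=2, C=0, D=6, E=13)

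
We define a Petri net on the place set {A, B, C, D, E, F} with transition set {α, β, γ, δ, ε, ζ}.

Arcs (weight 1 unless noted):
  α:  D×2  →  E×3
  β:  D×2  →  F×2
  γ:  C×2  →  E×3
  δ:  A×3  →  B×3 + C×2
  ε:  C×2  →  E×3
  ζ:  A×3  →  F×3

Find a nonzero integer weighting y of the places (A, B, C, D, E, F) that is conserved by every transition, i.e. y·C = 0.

Incidence matrix C (rows=places, cols=transitions):
        α    β    γ    δ    ε    ζ
    A   0    0    0   -3    0   -3
    B   0    0    0    3    0    0
    C   0    0   -2    2   -2    0
    D  -2   -2    0    0    0    0
    E   3    0    3    0    3    0
    F   0    2    0    0    0    3

Candidate y = [3, 1, 3, 3, 2, 3]; check y·C column-wise:
  col α: 3·0 + 1·0 + 3·0 + 3·-2 + 2·3 + 3·0 = 0
  col β: 3·0 + 1·0 + 3·0 + 3·-2 + 2·0 + 3·2 = 0
  col γ: 3·0 + 1·0 + 3·-2 + 3·0 + 2·3 + 3·0 = 0
  col δ: 3·-3 + 1·3 + 3·2 + 3·0 + 2·0 + 3·0 = 0
  col ε: 3·0 + 1·0 + 3·-2 + 3·0 + 2·3 + 3·0 = 0
  col ζ: 3·-3 + 1·0 + 3·0 + 3·0 + 2·0 + 3·3 = 0

y = (A:3, B:1, C:3, D:3, E:2, F:3)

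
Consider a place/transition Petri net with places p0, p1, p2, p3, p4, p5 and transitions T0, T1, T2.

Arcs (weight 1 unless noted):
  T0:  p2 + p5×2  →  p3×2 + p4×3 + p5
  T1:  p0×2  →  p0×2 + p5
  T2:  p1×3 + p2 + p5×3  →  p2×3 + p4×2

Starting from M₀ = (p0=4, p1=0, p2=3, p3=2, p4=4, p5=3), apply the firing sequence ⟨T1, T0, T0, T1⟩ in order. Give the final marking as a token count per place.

(p0=4, p1=0, p2=1, p3=6, p4=10, p5=3)

step 1: fire T1:  (p0=4, p1=0, p2=3, p3=2, p4=4, p5=3) → (p0=4, p1=0, p2=3, p3=2, p4=4, p5=4)
step 2: fire T0:  (p0=4, p1=0, p2=3, p3=2, p4=4, p5=4) → (p0=4, p1=0, p2=2, p3=4, p4=7, p5=3)
step 3: fire T0:  (p0=4, p1=0, p2=2, p3=4, p4=7, p5=3) → (p0=4, p1=0, p2=1, p3=6, p4=10, p5=2)
step 4: fire T1:  (p0=4, p1=0, p2=1, p3=6, p4=10, p5=2) → (p0=4, p1=0, p2=1, p3=6, p4=10, p5=3)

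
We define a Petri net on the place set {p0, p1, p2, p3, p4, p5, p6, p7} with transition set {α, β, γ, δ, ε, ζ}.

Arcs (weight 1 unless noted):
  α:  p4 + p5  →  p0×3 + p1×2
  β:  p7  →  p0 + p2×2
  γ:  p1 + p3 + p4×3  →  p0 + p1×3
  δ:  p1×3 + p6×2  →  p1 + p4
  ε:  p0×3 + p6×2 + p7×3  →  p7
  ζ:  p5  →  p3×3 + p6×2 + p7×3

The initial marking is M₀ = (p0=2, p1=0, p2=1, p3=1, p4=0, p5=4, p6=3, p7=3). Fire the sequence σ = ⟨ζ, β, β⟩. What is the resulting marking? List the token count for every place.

step 1: fire ζ:  (p0=2, p1=0, p2=1, p3=1, p4=0, p5=4, p6=3, p7=3) → (p0=2, p1=0, p2=1, p3=4, p4=0, p5=3, p6=5, p7=6)
step 2: fire β:  (p0=2, p1=0, p2=1, p3=4, p4=0, p5=3, p6=5, p7=6) → (p0=3, p1=0, p2=3, p3=4, p4=0, p5=3, p6=5, p7=5)
step 3: fire β:  (p0=3, p1=0, p2=3, p3=4, p4=0, p5=3, p6=5, p7=5) → (p0=4, p1=0, p2=5, p3=4, p4=0, p5=3, p6=5, p7=4)

(p0=4, p1=0, p2=5, p3=4, p4=0, p5=3, p6=5, p7=4)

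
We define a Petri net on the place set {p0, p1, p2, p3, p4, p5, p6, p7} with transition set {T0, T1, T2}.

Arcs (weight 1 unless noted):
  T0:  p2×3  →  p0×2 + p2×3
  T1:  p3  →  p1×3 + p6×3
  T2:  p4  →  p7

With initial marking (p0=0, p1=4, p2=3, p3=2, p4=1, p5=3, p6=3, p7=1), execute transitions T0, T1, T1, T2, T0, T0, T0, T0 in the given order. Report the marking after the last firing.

step 1: fire T0:  (p0=0, p1=4, p2=3, p3=2, p4=1, p5=3, p6=3, p7=1) → (p0=2, p1=4, p2=3, p3=2, p4=1, p5=3, p6=3, p7=1)
step 2: fire T1:  (p0=2, p1=4, p2=3, p3=2, p4=1, p5=3, p6=3, p7=1) → (p0=2, p1=7, p2=3, p3=1, p4=1, p5=3, p6=6, p7=1)
step 3: fire T1:  (p0=2, p1=7, p2=3, p3=1, p4=1, p5=3, p6=6, p7=1) → (p0=2, p1=10, p2=3, p3=0, p4=1, p5=3, p6=9, p7=1)
step 4: fire T2:  (p0=2, p1=10, p2=3, p3=0, p4=1, p5=3, p6=9, p7=1) → (p0=2, p1=10, p2=3, p3=0, p4=0, p5=3, p6=9, p7=2)
step 5: fire T0:  (p0=2, p1=10, p2=3, p3=0, p4=0, p5=3, p6=9, p7=2) → (p0=4, p1=10, p2=3, p3=0, p4=0, p5=3, p6=9, p7=2)
step 6: fire T0:  (p0=4, p1=10, p2=3, p3=0, p4=0, p5=3, p6=9, p7=2) → (p0=6, p1=10, p2=3, p3=0, p4=0, p5=3, p6=9, p7=2)
step 7: fire T0:  (p0=6, p1=10, p2=3, p3=0, p4=0, p5=3, p6=9, p7=2) → (p0=8, p1=10, p2=3, p3=0, p4=0, p5=3, p6=9, p7=2)
step 8: fire T0:  (p0=8, p1=10, p2=3, p3=0, p4=0, p5=3, p6=9, p7=2) → (p0=10, p1=10, p2=3, p3=0, p4=0, p5=3, p6=9, p7=2)

(p0=10, p1=10, p2=3, p3=0, p4=0, p5=3, p6=9, p7=2)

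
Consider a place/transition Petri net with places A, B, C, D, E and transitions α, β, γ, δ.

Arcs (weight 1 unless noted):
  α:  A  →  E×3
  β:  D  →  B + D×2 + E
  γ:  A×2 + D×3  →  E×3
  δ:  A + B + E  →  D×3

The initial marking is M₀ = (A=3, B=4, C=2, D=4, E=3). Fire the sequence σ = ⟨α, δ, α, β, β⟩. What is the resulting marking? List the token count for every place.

(A=0, B=5, C=2, D=9, E=10)

step 1: fire α:  (A=3, B=4, C=2, D=4, E=3) → (A=2, B=4, C=2, D=4, E=6)
step 2: fire δ:  (A=2, B=4, C=2, D=4, E=6) → (A=1, B=3, C=2, D=7, E=5)
step 3: fire α:  (A=1, B=3, C=2, D=7, E=5) → (A=0, B=3, C=2, D=7, E=8)
step 4: fire β:  (A=0, B=3, C=2, D=7, E=8) → (A=0, B=4, C=2, D=8, E=9)
step 5: fire β:  (A=0, B=4, C=2, D=8, E=9) → (A=0, B=5, C=2, D=9, E=10)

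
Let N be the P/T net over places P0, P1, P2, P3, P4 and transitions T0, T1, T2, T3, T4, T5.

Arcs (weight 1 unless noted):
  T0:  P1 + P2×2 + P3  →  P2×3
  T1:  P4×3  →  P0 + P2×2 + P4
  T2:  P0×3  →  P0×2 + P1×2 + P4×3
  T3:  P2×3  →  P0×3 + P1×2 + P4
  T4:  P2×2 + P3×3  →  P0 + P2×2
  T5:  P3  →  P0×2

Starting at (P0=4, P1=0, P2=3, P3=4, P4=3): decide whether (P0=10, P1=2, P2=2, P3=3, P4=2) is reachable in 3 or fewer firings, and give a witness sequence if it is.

step 1: fire T1:  (P0=4, P1=0, P2=3, P3=4, P4=3) → (P0=5, P1=0, P2=5, P3=4, P4=1)
step 2: fire T3:  (P0=5, P1=0, P2=5, P3=4, P4=1) → (P0=8, P1=2, P2=2, P3=4, P4=2)
step 3: fire T5:  (P0=8, P1=2, P2=2, P3=4, P4=2) → (P0=10, P1=2, P2=2, P3=3, P4=2)

YES — reachable via ⟨T1, T3, T5⟩ (3 firings)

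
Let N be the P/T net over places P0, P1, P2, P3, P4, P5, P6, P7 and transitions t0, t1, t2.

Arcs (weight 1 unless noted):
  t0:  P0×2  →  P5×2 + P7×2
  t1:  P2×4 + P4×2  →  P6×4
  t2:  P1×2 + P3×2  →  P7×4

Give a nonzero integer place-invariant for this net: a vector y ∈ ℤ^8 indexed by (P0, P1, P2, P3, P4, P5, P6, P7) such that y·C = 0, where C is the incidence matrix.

Incidence matrix C (rows=places, cols=transitions):
       t0   t1   t2
   P0  -2    0    0
   P1   0    0   -2
   P2   0   -4    0
   P3   0    0   -2
   P4   0   -2    0
   P5   2    0    0
   P6   0    4    0
   P7   2    0    4

Candidate y = [0, 1, 0, -1, 0, 0, 0, 0]; check y·C column-wise:
  col t0: 0·-2 + 1·0 + -1·0 + 0·2 + 0·2 = 0
  col t1: 1·0 + 0·-4 + -1·0 + 0·-2 + 0·4 = 0
  col t2: 1·-2 + -1·-2 + 0·4 = 0

y = (P0:0, P1:1, P2:0, P3:-1, P4:0, P5:0, P6:0, P7:0)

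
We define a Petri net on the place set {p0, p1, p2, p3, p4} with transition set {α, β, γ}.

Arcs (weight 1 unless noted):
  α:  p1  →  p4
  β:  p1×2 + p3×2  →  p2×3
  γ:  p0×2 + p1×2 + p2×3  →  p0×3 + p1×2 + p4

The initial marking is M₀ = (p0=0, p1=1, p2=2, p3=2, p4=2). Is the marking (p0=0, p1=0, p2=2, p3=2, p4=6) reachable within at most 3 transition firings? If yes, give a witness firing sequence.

NO — not reachable within 3 firings

depth 0: 1 marking
depth 1: 2 markings reached so far
depth 2: 2 markings reached so far
(frontier empty at depth 2; search complete)
target is not among the 2 markings reachable within 3 steps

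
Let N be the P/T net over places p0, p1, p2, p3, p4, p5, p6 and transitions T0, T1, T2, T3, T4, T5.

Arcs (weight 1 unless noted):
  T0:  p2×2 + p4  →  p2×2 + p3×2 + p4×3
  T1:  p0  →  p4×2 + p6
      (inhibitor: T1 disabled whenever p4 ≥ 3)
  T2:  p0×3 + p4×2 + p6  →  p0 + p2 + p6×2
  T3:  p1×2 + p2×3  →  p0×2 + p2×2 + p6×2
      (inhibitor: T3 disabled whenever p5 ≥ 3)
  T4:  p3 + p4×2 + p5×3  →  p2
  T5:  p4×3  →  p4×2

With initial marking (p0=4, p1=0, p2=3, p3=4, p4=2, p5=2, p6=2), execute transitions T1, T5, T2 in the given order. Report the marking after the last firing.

(p0=1, p1=0, p2=4, p3=4, p4=1, p5=2, p6=4)

step 1: fire T1:  (p0=4, p1=0, p2=3, p3=4, p4=2, p5=2, p6=2) → (p0=3, p1=0, p2=3, p3=4, p4=4, p5=2, p6=3)
step 2: fire T5:  (p0=3, p1=0, p2=3, p3=4, p4=4, p5=2, p6=3) → (p0=3, p1=0, p2=3, p3=4, p4=3, p5=2, p6=3)
step 3: fire T2:  (p0=3, p1=0, p2=3, p3=4, p4=3, p5=2, p6=3) → (p0=1, p1=0, p2=4, p3=4, p4=1, p5=2, p6=4)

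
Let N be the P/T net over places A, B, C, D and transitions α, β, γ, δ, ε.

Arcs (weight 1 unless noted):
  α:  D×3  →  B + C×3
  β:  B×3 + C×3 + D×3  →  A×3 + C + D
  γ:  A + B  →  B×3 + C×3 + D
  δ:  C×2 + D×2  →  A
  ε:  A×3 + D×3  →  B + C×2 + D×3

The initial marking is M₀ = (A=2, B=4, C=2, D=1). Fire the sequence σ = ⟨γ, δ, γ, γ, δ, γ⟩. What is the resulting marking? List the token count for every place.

(A=0, B=12, C=10, D=1)

step 1: fire γ:  (A=2, B=4, C=2, D=1) → (A=1, B=6, C=5, D=2)
step 2: fire δ:  (A=1, B=6, C=5, D=2) → (A=2, B=6, C=3, D=0)
step 3: fire γ:  (A=2, B=6, C=3, D=0) → (A=1, B=8, C=6, D=1)
step 4: fire γ:  (A=1, B=8, C=6, D=1) → (A=0, B=10, C=9, D=2)
step 5: fire δ:  (A=0, B=10, C=9, D=2) → (A=1, B=10, C=7, D=0)
step 6: fire γ:  (A=1, B=10, C=7, D=0) → (A=0, B=12, C=10, D=1)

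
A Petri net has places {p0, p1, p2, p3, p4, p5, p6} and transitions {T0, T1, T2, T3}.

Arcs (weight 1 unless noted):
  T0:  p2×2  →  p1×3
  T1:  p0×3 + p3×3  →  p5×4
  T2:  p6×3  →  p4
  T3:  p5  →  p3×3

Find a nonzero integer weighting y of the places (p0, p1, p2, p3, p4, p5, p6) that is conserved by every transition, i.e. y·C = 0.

Incidence matrix C (rows=places, cols=transitions):
       T0   T1   T2   T3
   p0   0   -3    0    0
   p1   3    0    0    0
   p2  -2    0    0    0
   p3   0   -3    0    3
   p4   0    0    1    0
   p5   0    4    0   -1
   p6   0    0   -3    0

Candidate y = [0, 2, 3, 0, 0, 0, 0]; check y·C column-wise:
  col T0: 2·3 + 3·-2 = 0
  col T1: 0·-3 + 2·0 + 3·0 + 0·-3 + 0·4 = 0
  col T2: 2·0 + 3·0 + 0·1 + 0·-3 = 0
  col T3: 2·0 + 3·0 + 0·3 + 0·-1 = 0

y = (p0:0, p1:2, p2:3, p3:0, p4:0, p5:0, p6:0)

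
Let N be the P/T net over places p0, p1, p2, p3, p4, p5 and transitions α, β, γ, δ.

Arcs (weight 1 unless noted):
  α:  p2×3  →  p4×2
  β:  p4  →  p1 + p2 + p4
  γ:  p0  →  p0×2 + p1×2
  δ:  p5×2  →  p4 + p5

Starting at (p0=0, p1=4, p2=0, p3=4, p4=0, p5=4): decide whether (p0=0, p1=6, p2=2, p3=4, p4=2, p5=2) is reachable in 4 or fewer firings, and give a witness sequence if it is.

step 1: fire δ:  (p0=0, p1=4, p2=0, p3=4, p4=0, p5=4) → (p0=0, p1=4, p2=0, p3=4, p4=1, p5=3)
step 2: fire β:  (p0=0, p1=4, p2=0, p3=4, p4=1, p5=3) → (p0=0, p1=5, p2=1, p3=4, p4=1, p5=3)
step 3: fire β:  (p0=0, p1=5, p2=1, p3=4, p4=1, p5=3) → (p0=0, p1=6, p2=2, p3=4, p4=1, p5=3)
step 4: fire δ:  (p0=0, p1=6, p2=2, p3=4, p4=1, p5=3) → (p0=0, p1=6, p2=2, p3=4, p4=2, p5=2)

YES — reachable via ⟨δ, β, β, δ⟩ (4 firings)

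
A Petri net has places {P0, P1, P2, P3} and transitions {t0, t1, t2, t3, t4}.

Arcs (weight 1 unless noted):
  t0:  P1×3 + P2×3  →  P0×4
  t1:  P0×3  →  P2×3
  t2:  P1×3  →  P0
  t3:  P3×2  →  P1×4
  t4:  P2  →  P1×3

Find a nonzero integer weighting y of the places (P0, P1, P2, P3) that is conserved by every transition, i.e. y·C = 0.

y = (P0:3, P1:1, P2:3, P3:2)

Incidence matrix C (rows=places, cols=transitions):
       t0   t1   t2   t3   t4
   P0   4   -3    1    0    0
   P1  -3    0   -3    4    3
   P2  -3    3    0    0   -1
   P3   0    0    0   -2    0

Candidate y = [3, 1, 3, 2]; check y·C column-wise:
  col t0: 3·4 + 1·-3 + 3·-3 + 2·0 = 0
  col t1: 3·-3 + 1·0 + 3·3 + 2·0 = 0
  col t2: 3·1 + 1·-3 + 3·0 + 2·0 = 0
  col t3: 3·0 + 1·4 + 3·0 + 2·-2 = 0
  col t4: 3·0 + 1·3 + 3·-1 + 2·0 = 0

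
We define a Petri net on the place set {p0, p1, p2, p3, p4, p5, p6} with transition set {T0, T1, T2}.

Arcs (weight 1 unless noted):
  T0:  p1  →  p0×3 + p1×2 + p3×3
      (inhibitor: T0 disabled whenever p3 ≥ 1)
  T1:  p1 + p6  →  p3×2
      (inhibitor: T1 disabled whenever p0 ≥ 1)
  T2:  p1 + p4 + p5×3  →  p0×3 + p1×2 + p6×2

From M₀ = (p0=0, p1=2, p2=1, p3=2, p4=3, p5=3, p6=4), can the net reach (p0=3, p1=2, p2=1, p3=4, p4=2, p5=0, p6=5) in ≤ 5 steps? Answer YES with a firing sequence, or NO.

YES — reachable via ⟨T1, T2⟩ (2 firings)

step 1: fire T1:  (p0=0, p1=2, p2=1, p3=2, p4=3, p5=3, p6=4) → (p0=0, p1=1, p2=1, p3=4, p4=3, p5=3, p6=3)
step 2: fire T2:  (p0=0, p1=1, p2=1, p3=4, p4=3, p5=3, p6=3) → (p0=3, p1=2, p2=1, p3=4, p4=2, p5=0, p6=5)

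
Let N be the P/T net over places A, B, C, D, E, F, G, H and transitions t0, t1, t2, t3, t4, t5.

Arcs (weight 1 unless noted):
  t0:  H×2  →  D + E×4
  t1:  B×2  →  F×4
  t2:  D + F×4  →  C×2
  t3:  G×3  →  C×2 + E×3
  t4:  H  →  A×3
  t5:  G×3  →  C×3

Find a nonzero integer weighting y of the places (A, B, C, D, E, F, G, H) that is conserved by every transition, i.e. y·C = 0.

Incidence matrix C (rows=places, cols=transitions):
       t0   t1   t2   t3   t4   t5
    A   0    0    0    0    3    0
    B   0   -2    0    0    0    0
    C   0    0    2    2    0    3
    D   1    0   -1    0    0    0
    E   4    0    0    3    0    0
    F   0    4   -4    0    0    0
    G   0    0    0   -3    0   -3
    H  -2    0    0    0   -1    0

Candidate y = [0, 10, 6, -8, 2, 5, 6, 0]; check y·C column-wise:
  col t0: 10·0 + 6·0 + -8·1 + 2·4 + 5·0 + 6·0 + 0·-2 = 0
  col t1: 10·-2 + 6·0 + -8·0 + 2·0 + 5·4 + 6·0 = 0
  col t2: 10·0 + 6·2 + -8·-1 + 2·0 + 5·-4 + 6·0 = 0
  col t3: 10·0 + 6·2 + -8·0 + 2·3 + 5·0 + 6·-3 = 0
  col t4: 0·3 + 10·0 + 6·0 + -8·0 + 2·0 + 5·0 + 6·0 + 0·-1 = 0
  col t5: 10·0 + 6·3 + -8·0 + 2·0 + 5·0 + 6·-3 = 0

y = (A:0, B:10, C:6, D:-8, E:2, F:5, G:6, H:0)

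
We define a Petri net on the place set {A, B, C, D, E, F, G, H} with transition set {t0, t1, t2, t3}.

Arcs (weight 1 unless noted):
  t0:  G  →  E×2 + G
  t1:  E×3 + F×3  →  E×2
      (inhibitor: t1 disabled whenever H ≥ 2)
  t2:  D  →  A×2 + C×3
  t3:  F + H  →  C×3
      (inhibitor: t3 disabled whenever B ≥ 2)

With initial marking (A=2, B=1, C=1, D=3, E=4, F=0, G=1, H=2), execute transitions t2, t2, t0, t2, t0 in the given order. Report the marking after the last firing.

(A=8, B=1, C=10, D=0, E=8, F=0, G=1, H=2)

step 1: fire t2:  (A=2, B=1, C=1, D=3, E=4, F=0, G=1, H=2) → (A=4, B=1, C=4, D=2, E=4, F=0, G=1, H=2)
step 2: fire t2:  (A=4, B=1, C=4, D=2, E=4, F=0, G=1, H=2) → (A=6, B=1, C=7, D=1, E=4, F=0, G=1, H=2)
step 3: fire t0:  (A=6, B=1, C=7, D=1, E=4, F=0, G=1, H=2) → (A=6, B=1, C=7, D=1, E=6, F=0, G=1, H=2)
step 4: fire t2:  (A=6, B=1, C=7, D=1, E=6, F=0, G=1, H=2) → (A=8, B=1, C=10, D=0, E=6, F=0, G=1, H=2)
step 5: fire t0:  (A=8, B=1, C=10, D=0, E=6, F=0, G=1, H=2) → (A=8, B=1, C=10, D=0, E=8, F=0, G=1, H=2)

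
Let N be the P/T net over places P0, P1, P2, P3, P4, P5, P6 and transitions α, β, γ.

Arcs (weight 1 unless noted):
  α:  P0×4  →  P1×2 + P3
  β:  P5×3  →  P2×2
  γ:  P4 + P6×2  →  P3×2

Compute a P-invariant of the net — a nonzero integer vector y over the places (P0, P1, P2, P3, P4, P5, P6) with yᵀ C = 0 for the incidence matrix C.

y = (P0:1, P1:2, P2:0, P3:0, P4:0, P5:0, P6:0)

Incidence matrix C (rows=places, cols=transitions):
        α    β    γ
   P0  -4    0    0
   P1   2    0    0
   P2   0    2    0
   P3   1    0    2
   P4   0    0   -1
   P5   0   -3    0
   P6   0    0   -2

Candidate y = [1, 2, 0, 0, 0, 0, 0]; check y·C column-wise:
  col α: 1·-4 + 2·2 + 0·1 = 0
  col β: 1·0 + 2·0 + 0·2 + 0·-3 = 0
  col γ: 1·0 + 2·0 + 0·2 + 0·-1 + 0·-2 = 0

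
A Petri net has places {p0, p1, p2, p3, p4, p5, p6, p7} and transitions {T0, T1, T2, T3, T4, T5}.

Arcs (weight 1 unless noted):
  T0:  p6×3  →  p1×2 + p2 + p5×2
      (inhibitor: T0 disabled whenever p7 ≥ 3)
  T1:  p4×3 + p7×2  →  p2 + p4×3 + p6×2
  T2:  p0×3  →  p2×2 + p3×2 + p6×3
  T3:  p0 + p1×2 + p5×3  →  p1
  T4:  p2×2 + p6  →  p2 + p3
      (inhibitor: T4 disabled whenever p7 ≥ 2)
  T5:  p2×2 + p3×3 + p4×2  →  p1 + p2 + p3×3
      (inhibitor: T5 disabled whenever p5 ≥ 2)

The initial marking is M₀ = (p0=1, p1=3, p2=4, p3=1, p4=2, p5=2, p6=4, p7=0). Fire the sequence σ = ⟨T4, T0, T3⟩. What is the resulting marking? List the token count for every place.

step 1: fire T4:  (p0=1, p1=3, p2=4, p3=1, p4=2, p5=2, p6=4, p7=0) → (p0=1, p1=3, p2=3, p3=2, p4=2, p5=2, p6=3, p7=0)
step 2: fire T0:  (p0=1, p1=3, p2=3, p3=2, p4=2, p5=2, p6=3, p7=0) → (p0=1, p1=5, p2=4, p3=2, p4=2, p5=4, p6=0, p7=0)
step 3: fire T3:  (p0=1, p1=5, p2=4, p3=2, p4=2, p5=4, p6=0, p7=0) → (p0=0, p1=4, p2=4, p3=2, p4=2, p5=1, p6=0, p7=0)

(p0=0, p1=4, p2=4, p3=2, p4=2, p5=1, p6=0, p7=0)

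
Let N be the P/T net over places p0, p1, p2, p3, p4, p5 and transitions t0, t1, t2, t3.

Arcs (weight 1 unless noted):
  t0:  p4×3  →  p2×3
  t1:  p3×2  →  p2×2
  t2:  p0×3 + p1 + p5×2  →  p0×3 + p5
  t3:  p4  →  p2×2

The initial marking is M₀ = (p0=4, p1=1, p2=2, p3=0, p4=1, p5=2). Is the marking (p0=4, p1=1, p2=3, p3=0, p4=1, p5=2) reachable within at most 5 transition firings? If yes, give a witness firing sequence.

depth 0: 1 marking
depth 1: 3 markings reached so far
depth 2: 4 markings reached so far
depth 3: 4 markings reached so far
(frontier empty at depth 3; search complete)
target is not among the 4 markings reachable within 5 steps

NO — not reachable within 5 firings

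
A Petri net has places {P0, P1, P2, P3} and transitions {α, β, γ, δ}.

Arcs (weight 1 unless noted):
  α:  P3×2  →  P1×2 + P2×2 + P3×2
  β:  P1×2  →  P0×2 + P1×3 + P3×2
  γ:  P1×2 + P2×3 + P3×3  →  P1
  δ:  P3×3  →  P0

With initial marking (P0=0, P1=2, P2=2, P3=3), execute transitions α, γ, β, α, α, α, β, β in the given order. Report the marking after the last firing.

step 1: fire α:  (P0=0, P1=2, P2=2, P3=3) → (P0=0, P1=4, P2=4, P3=3)
step 2: fire γ:  (P0=0, P1=4, P2=4, P3=3) → (P0=0, P1=3, P2=1, P3=0)
step 3: fire β:  (P0=0, P1=3, P2=1, P3=0) → (P0=2, P1=4, P2=1, P3=2)
step 4: fire α:  (P0=2, P1=4, P2=1, P3=2) → (P0=2, P1=6, P2=3, P3=2)
step 5: fire α:  (P0=2, P1=6, P2=3, P3=2) → (P0=2, P1=8, P2=5, P3=2)
step 6: fire α:  (P0=2, P1=8, P2=5, P3=2) → (P0=2, P1=10, P2=7, P3=2)
step 7: fire β:  (P0=2, P1=10, P2=7, P3=2) → (P0=4, P1=11, P2=7, P3=4)
step 8: fire β:  (P0=4, P1=11, P2=7, P3=4) → (P0=6, P1=12, P2=7, P3=6)

(P0=6, P1=12, P2=7, P3=6)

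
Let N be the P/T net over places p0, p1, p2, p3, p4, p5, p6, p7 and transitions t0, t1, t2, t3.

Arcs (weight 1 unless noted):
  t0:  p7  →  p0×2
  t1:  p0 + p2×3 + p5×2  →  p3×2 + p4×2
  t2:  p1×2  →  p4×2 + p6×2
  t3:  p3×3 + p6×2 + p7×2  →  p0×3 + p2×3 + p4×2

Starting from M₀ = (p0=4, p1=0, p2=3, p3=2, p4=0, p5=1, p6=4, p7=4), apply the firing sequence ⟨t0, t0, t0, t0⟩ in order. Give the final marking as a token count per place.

step 1: fire t0:  (p0=4, p1=0, p2=3, p3=2, p4=0, p5=1, p6=4, p7=4) → (p0=6, p1=0, p2=3, p3=2, p4=0, p5=1, p6=4, p7=3)
step 2: fire t0:  (p0=6, p1=0, p2=3, p3=2, p4=0, p5=1, p6=4, p7=3) → (p0=8, p1=0, p2=3, p3=2, p4=0, p5=1, p6=4, p7=2)
step 3: fire t0:  (p0=8, p1=0, p2=3, p3=2, p4=0, p5=1, p6=4, p7=2) → (p0=10, p1=0, p2=3, p3=2, p4=0, p5=1, p6=4, p7=1)
step 4: fire t0:  (p0=10, p1=0, p2=3, p3=2, p4=0, p5=1, p6=4, p7=1) → (p0=12, p1=0, p2=3, p3=2, p4=0, p5=1, p6=4, p7=0)

(p0=12, p1=0, p2=3, p3=2, p4=0, p5=1, p6=4, p7=0)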